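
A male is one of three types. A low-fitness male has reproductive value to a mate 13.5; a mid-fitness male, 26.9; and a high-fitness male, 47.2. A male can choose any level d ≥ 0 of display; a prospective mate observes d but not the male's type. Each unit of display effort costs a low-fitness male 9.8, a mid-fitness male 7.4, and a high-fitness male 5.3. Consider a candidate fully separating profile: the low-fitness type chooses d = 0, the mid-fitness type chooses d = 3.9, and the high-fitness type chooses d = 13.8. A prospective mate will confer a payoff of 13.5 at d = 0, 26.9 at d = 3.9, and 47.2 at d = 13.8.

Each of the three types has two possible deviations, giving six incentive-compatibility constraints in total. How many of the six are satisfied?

3

Low-fitness (own payoff 13.5): to d=3.9 gives 26.9 − 9.8×3.9 = -11.32 → no gain ✓; to d=13.8 gives 47.2 − 9.8×13.8 = -88.04 → no gain ✓.
High-fitness (own payoff 47.2 − 5.3×13.8 = -25.94): to d=0 gives 13.5 → profitable ✗; to d=3.9 gives 26.9 − 5.3×3.9 = 6.23 → profitable ✗.
Mid-fitness (own payoff 26.9 − 7.4×3.9 = -1.96): to d=0 gives 13.5 → profitable ✗; to d=13.8 gives 47.2 − 7.4×13.8 = -54.92 → no gain ✓.
3 of the 6 constraints hold; not an equilibrium.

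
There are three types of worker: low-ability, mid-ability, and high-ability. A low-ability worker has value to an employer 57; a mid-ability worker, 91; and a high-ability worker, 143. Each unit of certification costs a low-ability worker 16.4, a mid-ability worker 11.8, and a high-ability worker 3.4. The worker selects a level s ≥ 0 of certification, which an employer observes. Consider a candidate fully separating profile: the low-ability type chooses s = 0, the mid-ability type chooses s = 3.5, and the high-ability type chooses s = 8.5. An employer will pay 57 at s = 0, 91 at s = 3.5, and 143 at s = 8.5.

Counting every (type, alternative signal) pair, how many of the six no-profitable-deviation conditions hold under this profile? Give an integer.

5

High-ability (own payoff 143 − 3.4×8.5 = 114.1): to s=0 gives 57 → no gain ✓; to s=3.5 gives 91 − 3.4×3.5 = 79.1 → no gain ✓.
Low-ability (own payoff 57): to s=3.5 gives 91 − 16.4×3.5 = 33.6 → no gain ✓; to s=8.5 gives 143 − 16.4×8.5 = 3.6 → no gain ✓.
Mid-ability (own payoff 91 − 11.8×3.5 = 49.7): to s=0 gives 57 → profitable ✗; to s=8.5 gives 143 − 11.8×8.5 = 42.7 → no gain ✓.
5 of the 6 constraints hold; not an equilibrium.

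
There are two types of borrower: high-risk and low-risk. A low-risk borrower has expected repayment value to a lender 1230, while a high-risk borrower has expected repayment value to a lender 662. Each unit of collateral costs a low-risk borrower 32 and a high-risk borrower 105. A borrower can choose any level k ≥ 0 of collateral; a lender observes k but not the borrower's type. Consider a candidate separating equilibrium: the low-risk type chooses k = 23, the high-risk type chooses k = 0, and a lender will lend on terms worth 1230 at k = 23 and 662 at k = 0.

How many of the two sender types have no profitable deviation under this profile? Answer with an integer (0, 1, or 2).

1

High-risk type: stay at 0 → 662; mimic → 1230 − 105 × 23 = -1185. IC holds (662 ≥ -1185).
Low-risk type: signal → 1230 − 32 × 23 = 494; deviate to 0 → 662. IC fails (494 < 662).
1 of 2 constraints hold, so this profile is not an equilibrium.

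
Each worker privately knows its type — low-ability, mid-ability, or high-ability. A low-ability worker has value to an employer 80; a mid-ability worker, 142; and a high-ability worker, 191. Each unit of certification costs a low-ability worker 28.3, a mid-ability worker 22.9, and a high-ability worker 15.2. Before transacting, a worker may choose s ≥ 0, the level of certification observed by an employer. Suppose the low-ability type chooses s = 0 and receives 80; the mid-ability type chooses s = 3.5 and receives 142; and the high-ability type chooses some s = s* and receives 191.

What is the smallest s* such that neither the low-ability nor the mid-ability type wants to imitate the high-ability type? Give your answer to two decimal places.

5.64

Low-ability type (on-path payoff 80) won't mimic when 80 ≥ 191 − 28.3·s*, i.e. s* ≥ 3.92.
Mid-ability type (on-path payoff 142 − 22.9×3.5 = 61.85) won't mimic when 61.85 ≥ 191 − 22.9·s*, i.e. s* ≥ 5.64.
Both must hold, so s* = max(3.92, 5.64) = 5.64. The mid-ability type's constraint binds.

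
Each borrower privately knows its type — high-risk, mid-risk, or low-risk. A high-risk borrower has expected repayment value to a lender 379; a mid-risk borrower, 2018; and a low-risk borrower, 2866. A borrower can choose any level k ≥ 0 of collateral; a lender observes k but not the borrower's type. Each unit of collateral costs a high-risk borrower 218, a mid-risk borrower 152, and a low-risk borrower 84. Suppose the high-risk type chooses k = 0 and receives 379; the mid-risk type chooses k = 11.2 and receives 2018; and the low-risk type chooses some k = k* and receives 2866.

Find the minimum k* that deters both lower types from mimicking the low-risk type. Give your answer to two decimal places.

Mid-risk type (on-path payoff 2018 − 152×11.2 = 315.6) won't mimic when 315.6 ≥ 2866 − 152·k*, i.e. k* ≥ 16.78.
High-risk type (on-path payoff 379) won't mimic when 379 ≥ 2866 − 218·k*, i.e. k* ≥ 11.41.
Both must hold, so k* = max(11.41, 16.78) = 16.78. The mid-risk type's constraint binds.

16.78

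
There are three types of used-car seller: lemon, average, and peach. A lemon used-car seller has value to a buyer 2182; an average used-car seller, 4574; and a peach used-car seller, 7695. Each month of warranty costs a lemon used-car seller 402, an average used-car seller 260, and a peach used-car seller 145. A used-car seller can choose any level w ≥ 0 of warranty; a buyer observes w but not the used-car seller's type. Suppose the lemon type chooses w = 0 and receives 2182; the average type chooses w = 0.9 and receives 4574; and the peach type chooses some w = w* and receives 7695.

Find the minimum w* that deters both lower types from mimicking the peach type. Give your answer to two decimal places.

13.71

Average type (on-path payoff 4574 − 260×0.9 = 4340) won't mimic when 4340 ≥ 7695 − 260·w*, i.e. w* ≥ 12.90.
Lemon type (on-path payoff 2182) won't mimic when 2182 ≥ 7695 − 402·w*, i.e. w* ≥ 13.71.
Both must hold, so w* = max(13.71, 12.90) = 13.71. The lemon type's constraint binds.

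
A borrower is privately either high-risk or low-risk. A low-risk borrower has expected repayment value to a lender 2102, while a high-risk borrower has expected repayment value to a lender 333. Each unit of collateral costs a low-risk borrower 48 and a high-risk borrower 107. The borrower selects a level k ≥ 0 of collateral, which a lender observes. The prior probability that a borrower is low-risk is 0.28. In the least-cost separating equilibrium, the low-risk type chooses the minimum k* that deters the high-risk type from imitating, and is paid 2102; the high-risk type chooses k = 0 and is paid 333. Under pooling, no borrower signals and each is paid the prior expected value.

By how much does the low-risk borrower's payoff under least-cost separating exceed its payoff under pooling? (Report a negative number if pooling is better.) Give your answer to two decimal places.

Least-cost separating signal: k* solves 333 = 2102 − 107·k*, so k* = (2102 − 333)/107 ≈ 16.5327.
Low-risk type's separating payoff: 2102 − 48 × k* = 2102 − 48 × (2102 − 333)/107 = 2102 − 84912/107 ≈ 1308.4299.
Pooling payoff: 0.28 × 2102 + 0.72 × 333 = 828.32.
Difference: 1308.4299 − 828.32 = 480.1099, i.e. 480.11 to two decimal places.
The low-risk type prefers to separate.

480.11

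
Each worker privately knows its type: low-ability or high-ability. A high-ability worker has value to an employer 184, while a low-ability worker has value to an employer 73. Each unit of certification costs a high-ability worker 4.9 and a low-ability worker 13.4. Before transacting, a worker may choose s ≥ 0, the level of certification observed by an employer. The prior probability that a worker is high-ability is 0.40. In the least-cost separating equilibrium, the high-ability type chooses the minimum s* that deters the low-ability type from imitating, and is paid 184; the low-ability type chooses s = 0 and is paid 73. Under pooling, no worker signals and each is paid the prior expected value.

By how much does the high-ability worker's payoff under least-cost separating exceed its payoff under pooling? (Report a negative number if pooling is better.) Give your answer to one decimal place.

Least-cost separating signal: s* solves 73 = 184 − 13.4·s*, so s* = (184 − 73)/13.4 ≈ 8.2836.
High-ability type's separating payoff: 184 − 4.9 × s* = 184 − 4.9 × (184 − 73)/13.4 = 184 − 543.9/13.4 ≈ 143.410.
Pooling payoff: 0.40 × 184 + 0.60 × 73 = 117.4.
Difference: 143.410 − 117.4 = 26.01, i.e. 26.0 to one decimal place.
The high-ability type prefers to separate.

26.0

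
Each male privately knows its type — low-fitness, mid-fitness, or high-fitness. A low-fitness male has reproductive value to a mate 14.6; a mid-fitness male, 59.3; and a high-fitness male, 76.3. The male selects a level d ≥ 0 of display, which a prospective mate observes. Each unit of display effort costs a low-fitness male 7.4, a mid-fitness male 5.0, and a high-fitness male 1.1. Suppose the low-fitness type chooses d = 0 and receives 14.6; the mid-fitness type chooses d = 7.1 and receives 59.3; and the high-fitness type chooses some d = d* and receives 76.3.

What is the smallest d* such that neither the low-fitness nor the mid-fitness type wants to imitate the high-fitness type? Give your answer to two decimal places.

Mid-fitness type (on-path payoff 59.3 − 5.0×7.1 = 23.8) won't mimic when 23.8 ≥ 76.3 − 5.0·d*, i.e. d* ≥ 10.50.
Low-fitness type (on-path payoff 14.6) won't mimic when 14.6 ≥ 76.3 − 7.4·d*, i.e. d* ≥ 8.34.
Both must hold, so d* = max(8.34, 10.50) = 10.50. The mid-fitness type's constraint binds.

10.50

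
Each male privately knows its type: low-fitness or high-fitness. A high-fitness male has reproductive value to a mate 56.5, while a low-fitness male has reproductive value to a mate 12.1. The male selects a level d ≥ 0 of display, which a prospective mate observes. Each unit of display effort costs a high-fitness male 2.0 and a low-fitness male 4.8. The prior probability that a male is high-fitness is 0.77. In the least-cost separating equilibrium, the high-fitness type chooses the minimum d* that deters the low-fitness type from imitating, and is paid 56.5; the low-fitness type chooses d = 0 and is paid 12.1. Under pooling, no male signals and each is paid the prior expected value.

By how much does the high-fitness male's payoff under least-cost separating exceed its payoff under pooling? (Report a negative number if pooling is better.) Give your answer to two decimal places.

Least-cost separating signal: d* solves 12.1 = 56.5 − 4.8·d*, so d* = (56.5 − 12.1)/4.8 = 9.25.
High-fitness type's separating payoff: 56.5 − 2.0 × d* = 56.5 − 2.0 × (56.5 − 12.1)/4.8 = 56.5 − 88.8/4.8 = 38.
Pooling payoff: 0.77 × 56.5 + 0.23 × 12.1 = 46.288.
Difference: 38 − 46.288 = -8.288, i.e. -8.29 to two decimal places.
The high-fitness type would prefer the pooling outcome.

-8.29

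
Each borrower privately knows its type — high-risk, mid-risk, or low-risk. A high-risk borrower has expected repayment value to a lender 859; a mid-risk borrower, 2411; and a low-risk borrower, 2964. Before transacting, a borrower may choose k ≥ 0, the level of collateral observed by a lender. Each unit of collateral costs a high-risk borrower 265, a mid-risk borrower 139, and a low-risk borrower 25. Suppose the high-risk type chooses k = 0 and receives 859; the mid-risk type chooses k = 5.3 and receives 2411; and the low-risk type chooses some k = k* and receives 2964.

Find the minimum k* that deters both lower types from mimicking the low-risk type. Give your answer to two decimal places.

High-risk type (on-path payoff 859) won't mimic when 859 ≥ 2964 − 265·k*, i.e. k* ≥ 7.94.
Mid-risk type (on-path payoff 2411 − 139×5.3 = 1674.3) won't mimic when 1674.3 ≥ 2964 − 139·k*, i.e. k* ≥ 9.28.
Both must hold, so k* = max(7.94, 9.28) = 9.28. The mid-risk type's constraint binds.

9.28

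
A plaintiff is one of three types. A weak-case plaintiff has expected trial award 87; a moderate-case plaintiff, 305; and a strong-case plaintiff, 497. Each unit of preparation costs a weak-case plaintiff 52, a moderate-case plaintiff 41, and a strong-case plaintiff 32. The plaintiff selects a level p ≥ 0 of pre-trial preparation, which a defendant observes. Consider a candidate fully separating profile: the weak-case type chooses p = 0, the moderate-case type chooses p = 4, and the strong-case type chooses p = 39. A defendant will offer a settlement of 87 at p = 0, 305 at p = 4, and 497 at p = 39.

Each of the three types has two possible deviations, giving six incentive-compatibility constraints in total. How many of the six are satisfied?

Moderate-case (own payoff 305 − 41×4 = 141): to p=0 gives 87 → no gain ✓; to p=39 gives 497 − 41×39 = -1102 → no gain ✓.
Weak-case (own payoff 87): to p=4 gives 305 − 52×4 = 97 → profitable ✗; to p=39 gives 497 − 52×39 = -1531 → no gain ✓.
Strong-case (own payoff 497 − 32×39 = -751): to p=0 gives 87 → profitable ✗; to p=4 gives 305 − 32×4 = 177 → profitable ✗.
3 of the 6 constraints hold; not an equilibrium.

3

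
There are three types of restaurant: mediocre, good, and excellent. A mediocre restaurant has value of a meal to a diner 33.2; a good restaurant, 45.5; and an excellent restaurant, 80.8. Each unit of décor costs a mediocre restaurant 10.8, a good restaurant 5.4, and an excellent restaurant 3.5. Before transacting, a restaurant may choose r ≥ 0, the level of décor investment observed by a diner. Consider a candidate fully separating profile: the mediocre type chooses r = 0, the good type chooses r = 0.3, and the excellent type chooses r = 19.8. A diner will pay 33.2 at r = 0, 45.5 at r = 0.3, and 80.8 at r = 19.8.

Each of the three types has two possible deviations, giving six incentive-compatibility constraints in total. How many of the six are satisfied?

3

Good (own payoff 45.5 − 5.4×0.3 = 43.88): to r=0 gives 33.2 → no gain ✓; to r=19.8 gives 80.8 − 5.4×19.8 = -26.12 → no gain ✓.
Mediocre (own payoff 33.2): to r=0.3 gives 45.5 − 10.8×0.3 = 42.26 → profitable ✗; to r=19.8 gives 80.8 − 10.8×19.8 = -133.04 → no gain ✓.
Excellent (own payoff 80.8 − 3.5×19.8 = 11.5): to r=0 gives 33.2 → profitable ✗; to r=0.3 gives 45.5 − 3.5×0.3 = 44.45 → profitable ✗.
3 of the 6 constraints hold; not an equilibrium.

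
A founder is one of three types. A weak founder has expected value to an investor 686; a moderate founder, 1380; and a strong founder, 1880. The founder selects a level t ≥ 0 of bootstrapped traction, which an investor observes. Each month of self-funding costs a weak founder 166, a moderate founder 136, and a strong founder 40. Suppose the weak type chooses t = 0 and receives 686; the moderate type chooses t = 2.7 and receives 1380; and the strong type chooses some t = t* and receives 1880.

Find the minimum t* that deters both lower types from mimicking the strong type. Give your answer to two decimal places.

7.19

Moderate type (on-path payoff 1380 − 136×2.7 = 1012.8) won't mimic when 1012.8 ≥ 1880 − 136·t*, i.e. t* ≥ 6.38.
Weak type (on-path payoff 686) won't mimic when 686 ≥ 1880 − 166·t*, i.e. t* ≥ 7.19.
Both must hold, so t* = max(7.19, 6.38) = 7.19. The weak type's constraint binds.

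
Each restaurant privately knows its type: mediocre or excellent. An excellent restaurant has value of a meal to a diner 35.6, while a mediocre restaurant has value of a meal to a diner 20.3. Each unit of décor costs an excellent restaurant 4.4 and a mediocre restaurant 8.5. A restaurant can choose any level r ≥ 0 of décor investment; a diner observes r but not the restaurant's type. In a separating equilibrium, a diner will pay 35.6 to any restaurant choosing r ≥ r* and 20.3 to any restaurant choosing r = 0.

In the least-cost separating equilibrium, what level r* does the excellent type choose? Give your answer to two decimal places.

1.80

A mediocre restaurant choosing r = 0 receives 20.3.
Imitating at r* instead would pay 35.6 at cost 8.5·r*, netting 35.6 − 8.5·r*.
Indifference: 20.3 = 35.6 − 8.5·r*, so r* = (35.6 − 20.3) / 8.5 = 1.80.
This is the mediocre type's binding incentive-compatibility constraint; any r ≥ 1.80 sustains separation on that side.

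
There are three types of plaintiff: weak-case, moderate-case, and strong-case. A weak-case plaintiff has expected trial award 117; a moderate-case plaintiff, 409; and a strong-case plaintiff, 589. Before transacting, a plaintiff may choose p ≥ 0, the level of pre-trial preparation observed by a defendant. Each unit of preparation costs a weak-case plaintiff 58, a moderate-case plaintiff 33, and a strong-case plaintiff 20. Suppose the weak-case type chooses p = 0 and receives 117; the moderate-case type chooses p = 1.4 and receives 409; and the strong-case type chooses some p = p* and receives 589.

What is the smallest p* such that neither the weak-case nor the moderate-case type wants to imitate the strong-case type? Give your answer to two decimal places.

Weak-case type (on-path payoff 117) won't mimic when 117 ≥ 589 − 58·p*, i.e. p* ≥ 8.14.
Moderate-case type (on-path payoff 409 − 33×1.4 = 362.8) won't mimic when 362.8 ≥ 589 − 33·p*, i.e. p* ≥ 6.85.
Both must hold, so p* = max(8.14, 6.85) = 8.14. The weak-case type's constraint binds.

8.14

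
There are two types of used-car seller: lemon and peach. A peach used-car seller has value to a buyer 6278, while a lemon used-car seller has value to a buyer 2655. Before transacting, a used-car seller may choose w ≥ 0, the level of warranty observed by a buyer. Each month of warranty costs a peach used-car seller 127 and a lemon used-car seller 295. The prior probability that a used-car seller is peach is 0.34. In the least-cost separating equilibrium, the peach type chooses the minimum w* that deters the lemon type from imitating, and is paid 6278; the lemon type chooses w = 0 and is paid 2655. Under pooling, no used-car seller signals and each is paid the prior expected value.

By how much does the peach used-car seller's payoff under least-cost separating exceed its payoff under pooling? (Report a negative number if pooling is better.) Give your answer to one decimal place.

Least-cost separating signal: w* solves 2655 = 6278 − 295·w*, so w* = (6278 − 2655)/295 ≈ 12.2814.
Peach type's separating payoff: 6278 − 127 × w* = 6278 − 127 × (6278 − 2655)/295 = 6278 − 460121/295 ≈ 4718.268.
Pooling payoff: 0.34 × 6278 + 0.66 × 2655 = 3886.82.
Difference: 4718.268 − 3886.82 = 831.448, i.e. 831.4 to one decimal place.
The peach type prefers to separate.

831.4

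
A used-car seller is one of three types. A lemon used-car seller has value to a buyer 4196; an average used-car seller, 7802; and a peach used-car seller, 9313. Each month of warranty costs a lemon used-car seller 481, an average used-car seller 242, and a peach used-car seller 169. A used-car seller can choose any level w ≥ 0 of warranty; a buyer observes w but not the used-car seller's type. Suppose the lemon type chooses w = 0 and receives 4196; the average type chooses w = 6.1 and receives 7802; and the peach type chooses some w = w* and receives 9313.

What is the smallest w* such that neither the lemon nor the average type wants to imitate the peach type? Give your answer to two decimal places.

Lemon type (on-path payoff 4196) won't mimic when 4196 ≥ 9313 − 481·w*, i.e. w* ≥ 10.64.
Average type (on-path payoff 7802 − 242×6.1 = 6325.8) won't mimic when 6325.8 ≥ 9313 − 242·w*, i.e. w* ≥ 12.34.
Both must hold, so w* = max(10.64, 12.34) = 12.34. The average type's constraint binds.

12.34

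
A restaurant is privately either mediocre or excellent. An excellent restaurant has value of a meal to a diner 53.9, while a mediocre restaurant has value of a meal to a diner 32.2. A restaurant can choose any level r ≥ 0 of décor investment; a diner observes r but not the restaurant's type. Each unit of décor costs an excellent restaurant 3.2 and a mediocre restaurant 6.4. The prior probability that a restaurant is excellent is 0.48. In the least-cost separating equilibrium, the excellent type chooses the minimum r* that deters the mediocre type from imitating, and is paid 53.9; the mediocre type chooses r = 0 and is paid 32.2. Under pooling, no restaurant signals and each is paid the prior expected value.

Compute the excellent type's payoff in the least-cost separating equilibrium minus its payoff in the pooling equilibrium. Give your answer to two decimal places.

0.43

Least-cost separating signal: r* solves 32.2 = 53.9 − 6.4·r*, so r* = (53.9 − 32.2)/6.4 ≈ 3.3906.
Excellent type's separating payoff: 53.9 − 3.2 × r* = 53.9 − 3.2 × (53.9 − 32.2)/6.4 = 53.9 − 69.44/6.4 = 43.05.
Pooling payoff: 0.48 × 53.9 + 0.52 × 32.2 = 42.616.
Difference: 43.05 − 42.616 = 0.434, i.e. 0.43 to two decimal places.
The excellent type prefers to separate.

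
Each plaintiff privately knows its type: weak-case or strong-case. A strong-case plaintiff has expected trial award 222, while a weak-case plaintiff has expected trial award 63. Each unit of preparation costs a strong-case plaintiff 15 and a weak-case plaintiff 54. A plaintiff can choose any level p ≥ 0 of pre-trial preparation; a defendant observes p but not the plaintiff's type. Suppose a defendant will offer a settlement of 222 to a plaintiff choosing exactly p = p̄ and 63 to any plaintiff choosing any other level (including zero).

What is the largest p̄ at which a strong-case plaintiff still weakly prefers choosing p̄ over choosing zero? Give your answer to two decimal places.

10.60

Choosing p̄ yields the strong-case type 222 − 15·p̄; choosing zero yields 63.
The strong-case type is indifferent at 222 − 15·p̄ = 63, i.e. p̄ = (222 − 63) / 15 = 10.60.
For any p̄ above 10.60 the strong-case type would rather pool at zero, so separation collapses.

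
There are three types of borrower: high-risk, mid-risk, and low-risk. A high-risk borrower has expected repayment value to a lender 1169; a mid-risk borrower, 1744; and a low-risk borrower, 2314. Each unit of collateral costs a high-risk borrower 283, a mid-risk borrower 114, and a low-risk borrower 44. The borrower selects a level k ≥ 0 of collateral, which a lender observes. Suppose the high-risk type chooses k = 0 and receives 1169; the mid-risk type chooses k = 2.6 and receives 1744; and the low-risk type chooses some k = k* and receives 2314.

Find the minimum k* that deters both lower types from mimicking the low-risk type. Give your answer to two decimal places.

7.60

Mid-risk type (on-path payoff 1744 − 114×2.6 = 1447.6) won't mimic when 1447.6 ≥ 2314 − 114·k*, i.e. k* ≥ 7.60.
High-risk type (on-path payoff 1169) won't mimic when 1169 ≥ 2314 − 283·k*, i.e. k* ≥ 4.05.
Both must hold, so k* = max(4.05, 7.60) = 7.60. The mid-risk type's constraint binds.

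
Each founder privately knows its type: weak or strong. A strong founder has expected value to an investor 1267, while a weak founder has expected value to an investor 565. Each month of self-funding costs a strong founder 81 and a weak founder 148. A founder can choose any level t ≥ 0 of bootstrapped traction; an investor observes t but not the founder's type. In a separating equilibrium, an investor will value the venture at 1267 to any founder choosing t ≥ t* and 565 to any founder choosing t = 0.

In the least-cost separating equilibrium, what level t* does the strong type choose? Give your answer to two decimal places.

4.74

A weak founder choosing t = 0 receives 565.
Imitating at t* instead would pay 1267 at cost 148·t*, netting 1267 − 148·t*.
Indifference: 565 = 1267 − 148·t*, so t* = (1267 − 565) / 148 ≈ 4.74.
This is the weak type's binding incentive-compatibility constraint; any t ≥ 4.74 sustains separation on that side.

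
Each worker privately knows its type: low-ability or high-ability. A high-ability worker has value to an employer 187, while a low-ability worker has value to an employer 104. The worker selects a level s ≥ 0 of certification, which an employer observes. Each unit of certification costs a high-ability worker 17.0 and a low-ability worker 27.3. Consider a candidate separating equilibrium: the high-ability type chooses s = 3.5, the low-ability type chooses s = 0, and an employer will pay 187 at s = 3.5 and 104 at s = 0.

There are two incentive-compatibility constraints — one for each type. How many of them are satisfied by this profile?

Low-ability type: stay at 0 → 104; mimic → 187 − 27.3 × 3.5 = 91.45. IC holds (104 ≥ 91.45).
High-ability type: signal → 187 − 17.0 × 3.5 = 127.5; deviate to 0 → 104. IC holds (127.5 ≥ 104).
2 of 2 constraints hold, so this is a separating equilibrium.

2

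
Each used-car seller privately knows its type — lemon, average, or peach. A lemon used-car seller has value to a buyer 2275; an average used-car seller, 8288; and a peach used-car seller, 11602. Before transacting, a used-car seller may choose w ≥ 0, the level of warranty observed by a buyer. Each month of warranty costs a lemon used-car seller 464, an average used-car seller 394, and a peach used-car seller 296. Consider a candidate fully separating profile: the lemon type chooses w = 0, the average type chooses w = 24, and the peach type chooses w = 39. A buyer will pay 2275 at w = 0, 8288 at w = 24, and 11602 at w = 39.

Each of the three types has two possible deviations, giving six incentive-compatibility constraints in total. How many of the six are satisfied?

Lemon (own payoff 2275): to w=24 gives 8288 − 464×24 = -2848 → no gain ✓; to w=39 gives 11602 − 464×39 = -6494 → no gain ✓.
Average (own payoff 8288 − 394×24 = -1168): to w=0 gives 2275 → profitable ✗; to w=39 gives 11602 − 394×39 = -3764 → no gain ✓.
Peach (own payoff 11602 − 296×39 = 58): to w=0 gives 2275 → profitable ✗; to w=24 gives 8288 − 296×24 = 1184 → profitable ✗.
3 of the 6 constraints hold; not an equilibrium.

3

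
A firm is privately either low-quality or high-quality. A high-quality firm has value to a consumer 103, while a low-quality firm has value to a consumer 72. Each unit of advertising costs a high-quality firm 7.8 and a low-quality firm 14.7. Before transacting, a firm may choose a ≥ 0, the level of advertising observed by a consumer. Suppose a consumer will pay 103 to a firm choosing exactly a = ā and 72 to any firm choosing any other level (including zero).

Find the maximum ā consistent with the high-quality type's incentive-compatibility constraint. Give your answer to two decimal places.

3.97

Choosing ā yields the high-quality type 103 − 7.8·ā; choosing zero yields 72.
The high-quality type is indifferent at 103 − 7.8·ā = 72, i.e. ā = (103 − 72) / 7.8 ≈ 3.97.
For any ā above 3.97 the high-quality type would rather pool at zero, so separation collapses.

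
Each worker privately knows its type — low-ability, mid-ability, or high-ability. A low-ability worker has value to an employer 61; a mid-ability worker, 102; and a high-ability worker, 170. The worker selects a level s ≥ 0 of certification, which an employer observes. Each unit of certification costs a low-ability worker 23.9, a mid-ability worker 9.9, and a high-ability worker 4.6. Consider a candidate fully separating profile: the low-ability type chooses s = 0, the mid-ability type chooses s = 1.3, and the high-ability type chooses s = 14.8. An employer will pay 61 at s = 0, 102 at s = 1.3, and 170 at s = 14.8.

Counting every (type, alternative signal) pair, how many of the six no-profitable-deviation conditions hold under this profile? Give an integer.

High-ability (own payoff 170 − 4.6×14.8 = 101.92): to s=0 gives 61 → no gain ✓; to s=1.3 gives 102 − 4.6×1.3 = 96.02 → no gain ✓.
Mid-ability (own payoff 102 − 9.9×1.3 = 89.13): to s=0 gives 61 → no gain ✓; to s=14.8 gives 170 − 9.9×14.8 = 23.48 → no gain ✓.
Low-ability (own payoff 61): to s=1.3 gives 102 − 23.9×1.3 = 70.93 → profitable ✗; to s=14.8 gives 170 − 23.9×14.8 = -183.72 → no gain ✓.
5 of the 6 constraints hold; not an equilibrium.

5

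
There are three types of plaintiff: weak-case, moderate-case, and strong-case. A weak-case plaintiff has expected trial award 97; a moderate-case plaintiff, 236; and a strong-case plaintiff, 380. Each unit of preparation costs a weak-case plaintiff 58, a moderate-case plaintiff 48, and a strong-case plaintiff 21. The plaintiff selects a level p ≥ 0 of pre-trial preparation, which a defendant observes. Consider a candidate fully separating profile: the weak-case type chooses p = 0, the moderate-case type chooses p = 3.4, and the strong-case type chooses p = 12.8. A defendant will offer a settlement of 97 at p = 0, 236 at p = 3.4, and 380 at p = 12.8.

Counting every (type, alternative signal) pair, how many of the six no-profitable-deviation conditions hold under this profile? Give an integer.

Strong-case (own payoff 380 − 21×12.8 = 111.2): to p=0 gives 97 → no gain ✓; to p=3.4 gives 236 − 21×3.4 = 164.6 → profitable ✗.
Weak-case (own payoff 97): to p=3.4 gives 236 − 58×3.4 = 38.8 → no gain ✓; to p=12.8 gives 380 − 58×12.8 = -362.4 → no gain ✓.
Moderate-case (own payoff 236 − 48×3.4 = 72.8): to p=0 gives 97 → profitable ✗; to p=12.8 gives 380 − 48×12.8 = -234.4 → no gain ✓.
4 of the 6 constraints hold; not an equilibrium.

4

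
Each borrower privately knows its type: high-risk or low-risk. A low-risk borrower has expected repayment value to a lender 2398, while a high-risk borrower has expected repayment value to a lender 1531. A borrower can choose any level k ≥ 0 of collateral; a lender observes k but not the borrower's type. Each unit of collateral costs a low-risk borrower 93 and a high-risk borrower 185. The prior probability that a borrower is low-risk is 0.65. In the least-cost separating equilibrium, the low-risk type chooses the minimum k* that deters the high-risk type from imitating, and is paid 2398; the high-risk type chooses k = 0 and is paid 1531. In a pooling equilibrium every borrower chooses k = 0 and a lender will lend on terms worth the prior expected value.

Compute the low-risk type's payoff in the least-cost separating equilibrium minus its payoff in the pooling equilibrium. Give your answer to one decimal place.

-132.4

Least-cost separating signal: k* solves 1531 = 2398 − 185·k*, so k* = (2398 − 1531)/185 ≈ 4.6865.
Low-risk type's separating payoff: 2398 − 93 × k* = 2398 − 93 × (2398 − 1531)/185 = 2398 − 80631/185 ≈ 1962.157.
Pooling payoff: 0.65 × 2398 + 0.35 × 1531 = 2094.55.
Difference: 1962.157 − 2094.55 = -132.393, i.e. -132.4 to one decimal place.
The low-risk type would prefer the pooling outcome.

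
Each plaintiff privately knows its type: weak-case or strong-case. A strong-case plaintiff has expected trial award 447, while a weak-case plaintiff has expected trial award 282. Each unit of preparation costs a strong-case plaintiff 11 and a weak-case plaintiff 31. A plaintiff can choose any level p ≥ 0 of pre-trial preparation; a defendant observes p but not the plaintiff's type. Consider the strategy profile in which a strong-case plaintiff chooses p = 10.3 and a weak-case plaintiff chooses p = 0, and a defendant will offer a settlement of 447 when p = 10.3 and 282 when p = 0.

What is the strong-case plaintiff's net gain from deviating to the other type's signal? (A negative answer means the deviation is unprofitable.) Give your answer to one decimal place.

Playing p = 10.3 the strong-case plaintiff receives 447 − 11 × 10.3 = 333.7.
Deviating to p = 0 yields 282 instead.
Gain from deviating: 282 − 333.7 = -51.7.
The gain is negative, so the strong-case type's incentive-compatibility constraint is satisfied.

-51.7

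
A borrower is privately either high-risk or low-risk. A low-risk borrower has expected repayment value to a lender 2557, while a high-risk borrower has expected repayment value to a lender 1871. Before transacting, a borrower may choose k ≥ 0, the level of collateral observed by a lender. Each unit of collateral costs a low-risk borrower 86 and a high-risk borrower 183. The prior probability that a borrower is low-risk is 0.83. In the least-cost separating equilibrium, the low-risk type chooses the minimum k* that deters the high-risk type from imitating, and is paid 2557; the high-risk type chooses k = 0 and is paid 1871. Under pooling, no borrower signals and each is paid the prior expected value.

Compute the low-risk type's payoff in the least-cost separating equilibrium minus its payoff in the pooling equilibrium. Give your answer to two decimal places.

Least-cost separating signal: k* solves 1871 = 2557 − 183·k*, so k* = (2557 − 1871)/183 ≈ 3.7486.
Low-risk type's separating payoff: 2557 − 86 × k* = 2557 − 86 × (2557 − 1871)/183 = 2557 − 58996/183 ≈ 2234.6175.
Pooling payoff: 0.83 × 2557 + 0.17 × 1871 = 2440.38.
Difference: 2234.6175 − 2440.38 = -205.7625, i.e. -205.76 to two decimal places.
The low-risk type would prefer the pooling outcome.

-205.76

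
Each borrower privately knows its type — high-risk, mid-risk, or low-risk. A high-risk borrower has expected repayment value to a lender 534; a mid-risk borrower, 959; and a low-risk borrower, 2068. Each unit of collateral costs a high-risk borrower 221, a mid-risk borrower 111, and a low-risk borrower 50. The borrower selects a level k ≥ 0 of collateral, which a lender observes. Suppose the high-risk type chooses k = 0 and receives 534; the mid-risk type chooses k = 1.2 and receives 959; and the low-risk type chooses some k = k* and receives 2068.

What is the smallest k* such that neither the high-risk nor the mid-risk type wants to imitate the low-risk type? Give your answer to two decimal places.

11.19

Mid-risk type (on-path payoff 959 − 111×1.2 = 825.8) won't mimic when 825.8 ≥ 2068 − 111·k*, i.e. k* ≥ 11.19.
High-risk type (on-path payoff 534) won't mimic when 534 ≥ 2068 − 221·k*, i.e. k* ≥ 6.94.
Both must hold, so k* = max(6.94, 11.19) = 11.19. The mid-risk type's constraint binds.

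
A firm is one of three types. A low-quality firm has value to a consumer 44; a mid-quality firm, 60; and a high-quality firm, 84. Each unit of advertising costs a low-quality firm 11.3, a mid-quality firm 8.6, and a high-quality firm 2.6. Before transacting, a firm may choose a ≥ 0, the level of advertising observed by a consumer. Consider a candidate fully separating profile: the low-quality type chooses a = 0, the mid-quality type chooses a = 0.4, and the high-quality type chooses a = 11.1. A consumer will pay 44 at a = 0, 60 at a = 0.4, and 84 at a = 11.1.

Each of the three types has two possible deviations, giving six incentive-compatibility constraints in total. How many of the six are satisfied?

4

Mid-quality (own payoff 60 − 8.6×0.4 = 56.56): to a=0 gives 44 → no gain ✓; to a=11.1 gives 84 − 8.6×11.1 = -11.46 → no gain ✓.
High-quality (own payoff 84 − 2.6×11.1 = 55.14): to a=0 gives 44 → no gain ✓; to a=0.4 gives 60 − 2.6×0.4 = 58.96 → profitable ✗.
Low-quality (own payoff 44): to a=0.4 gives 60 − 11.3×0.4 = 55.48 → profitable ✗; to a=11.1 gives 84 − 11.3×11.1 = -41.43 → no gain ✓.
4 of the 6 constraints hold; not an equilibrium.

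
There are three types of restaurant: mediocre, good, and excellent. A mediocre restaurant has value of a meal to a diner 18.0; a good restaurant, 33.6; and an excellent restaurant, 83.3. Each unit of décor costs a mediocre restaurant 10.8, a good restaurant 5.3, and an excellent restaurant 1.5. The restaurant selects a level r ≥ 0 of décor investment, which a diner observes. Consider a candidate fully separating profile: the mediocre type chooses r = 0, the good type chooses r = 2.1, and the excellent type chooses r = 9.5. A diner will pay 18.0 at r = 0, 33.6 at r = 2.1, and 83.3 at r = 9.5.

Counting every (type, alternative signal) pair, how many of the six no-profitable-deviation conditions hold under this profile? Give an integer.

Good (own payoff 33.6 − 5.3×2.1 = 22.47): to r=0 gives 18.0 → no gain ✓; to r=9.5 gives 83.3 − 5.3×9.5 = 32.95 → profitable ✗.
Excellent (own payoff 83.3 − 1.5×9.5 = 69.05): to r=0 gives 18.0 → no gain ✓; to r=2.1 gives 33.6 − 1.5×2.1 = 30.45 → no gain ✓.
Mediocre (own payoff 18.0): to r=2.1 gives 33.6 − 10.8×2.1 = 10.92 → no gain ✓; to r=9.5 gives 83.3 − 10.8×9.5 = -19.3 → no gain ✓.
5 of the 6 constraints hold; not an equilibrium.

5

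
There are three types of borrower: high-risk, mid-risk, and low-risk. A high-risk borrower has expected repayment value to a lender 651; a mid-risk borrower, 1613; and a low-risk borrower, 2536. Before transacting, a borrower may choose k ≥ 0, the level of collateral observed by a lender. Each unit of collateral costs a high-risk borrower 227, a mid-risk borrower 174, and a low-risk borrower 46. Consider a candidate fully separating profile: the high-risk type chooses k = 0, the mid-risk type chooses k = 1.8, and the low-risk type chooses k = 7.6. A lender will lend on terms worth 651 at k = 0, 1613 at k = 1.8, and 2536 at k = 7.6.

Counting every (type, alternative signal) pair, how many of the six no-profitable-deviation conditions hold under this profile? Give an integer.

4

Low-risk (own payoff 2536 − 46×7.6 = 2186.4): to k=0 gives 651 → no gain ✓; to k=1.8 gives 1613 − 46×1.8 = 1530.2 → no gain ✓.
High-risk (own payoff 651): to k=1.8 gives 1613 − 227×1.8 = 1204.4 → profitable ✗; to k=7.6 gives 2536 − 227×7.6 = 810.8 → profitable ✗.
Mid-risk (own payoff 1613 − 174×1.8 = 1299.8): to k=0 gives 651 → no gain ✓; to k=7.6 gives 2536 − 174×7.6 = 1213.6 → no gain ✓.
4 of the 6 constraints hold; not an equilibrium.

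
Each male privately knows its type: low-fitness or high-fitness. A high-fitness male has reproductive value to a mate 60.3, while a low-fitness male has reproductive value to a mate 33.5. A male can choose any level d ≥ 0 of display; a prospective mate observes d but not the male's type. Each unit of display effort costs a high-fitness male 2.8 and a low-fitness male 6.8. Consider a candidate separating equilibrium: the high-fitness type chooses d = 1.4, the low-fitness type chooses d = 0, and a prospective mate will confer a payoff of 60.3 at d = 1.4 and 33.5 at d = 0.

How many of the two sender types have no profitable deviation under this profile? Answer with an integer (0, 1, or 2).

1

High-fitness type: signal → 60.3 − 2.8 × 1.4 = 56.38; deviate to 0 → 33.5. IC holds (56.38 ≥ 33.5).
Low-fitness type: stay at 0 → 33.5; mimic → 60.3 − 6.8 × 1.4 = 50.78. IC fails (33.5 < 50.78).
1 of 2 constraints hold, so this profile is not an equilibrium.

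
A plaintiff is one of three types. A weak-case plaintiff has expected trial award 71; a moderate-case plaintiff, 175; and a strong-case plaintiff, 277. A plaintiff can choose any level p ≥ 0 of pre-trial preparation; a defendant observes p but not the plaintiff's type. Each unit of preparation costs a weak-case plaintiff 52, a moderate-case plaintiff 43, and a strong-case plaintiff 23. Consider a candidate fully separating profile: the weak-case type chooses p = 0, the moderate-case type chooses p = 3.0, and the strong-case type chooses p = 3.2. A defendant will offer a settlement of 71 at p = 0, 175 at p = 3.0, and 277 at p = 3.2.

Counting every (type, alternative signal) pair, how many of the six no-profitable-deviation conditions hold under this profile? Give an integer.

Weak-case (own payoff 71): to p=3.0 gives 175 − 52×3.0 = 19 → no gain ✓; to p=3.2 gives 277 − 52×3.2 = 110.6 → profitable ✗.
Strong-case (own payoff 277 − 23×3.2 = 203.4): to p=0 gives 71 → no gain ✓; to p=3.0 gives 175 − 23×3.0 = 106 → no gain ✓.
Moderate-case (own payoff 175 − 43×3.0 = 46): to p=0 gives 71 → profitable ✗; to p=3.2 gives 277 − 43×3.2 = 139.4 → profitable ✗.
3 of the 6 constraints hold; not an equilibrium.

3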